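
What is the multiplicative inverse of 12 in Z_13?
Since 13 is prime, by Fermat 12^(-1) ≡ 12^{11} ≡ 12 (mod 13). Verify: 12 × 12 = 144 ≡ 1 (mod 13)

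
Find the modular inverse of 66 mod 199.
Since 199 is prime, by Fermat 66^(-1) ≡ 66^{197} ≡ 196 (mod 199). Verify: 66 × 196 = 12936 ≡ 1 (mod 199)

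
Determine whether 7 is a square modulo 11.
By Euler's criterion: 7^{5} ≡ 10 mod 11. Since this equals -1 (≡ 10), 7 is not a QR.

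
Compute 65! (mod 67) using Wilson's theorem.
(66)! = (65)! × (66) ≡ -1 (mod 67). So (65)! ≡ -1 × (66)^(-1) ≡ (-1)×(-1) = 1 (mod 67)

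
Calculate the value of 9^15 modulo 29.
By repeated squaring mod 29: 9^{1}≡9, 9^{2}≡23, 9^{4}≡7, 9^{8}≡20. Then 9^{15} = 9^{8+4+2+1} ≡ 20 × 7 × 23 × 9 ≡ 9 mod 29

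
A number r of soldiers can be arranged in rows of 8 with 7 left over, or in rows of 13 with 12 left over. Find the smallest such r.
M = 8 × 13 = 104. M₁ = 13, y₁ ≡ 5 mod 8. M₂ = 8, y₂ ≡ 5 mod 13. r = 7×13×5 + 12×8×5 ≡ 103 mod 104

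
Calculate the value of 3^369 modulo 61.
Using Fermat: 3^{60} ≡ 1 (mod 61). 369 ≡ 9 (mod 60). So 3^{369} ≡ 3^{9} ≡ 41 (mod 61)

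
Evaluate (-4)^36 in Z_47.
By repeated squaring (mod 47): (-4)^{1}≡43, (-4)^{2}≡16, (-4)^{4}≡21, (-4)^{8}≡18, (-4)^{16}≡42, (-4)^{32}≡25. Then (-4)^{36} = (-4)^{32+4} ≡ 25 × 21 ≡ 8 (mod 47)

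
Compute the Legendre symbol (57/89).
(57/89) = 57^{44} mod 89 = 1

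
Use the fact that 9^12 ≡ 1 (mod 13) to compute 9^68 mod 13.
By Fermat: 9^{12} ≡ 1 (mod 13). 68 = 5×12 + 8. So 9^{68} ≡ 9^{8} ≡ 3 (mod 13)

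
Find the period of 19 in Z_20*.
Powers of 19 mod 20: 19^1≡19, 19^2≡1. Order = 2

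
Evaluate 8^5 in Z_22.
By repeated squaring mod 22: 8^{1}≡8, 8^{2}≡20, 8^{4}≡4. Then 8^{5} = 8^{4+1} ≡ 4 × 8 ≡ 10 mod 22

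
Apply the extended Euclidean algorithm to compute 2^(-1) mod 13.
Extended GCD: 2(-6) + 13(1) = 1. So 2^(-1) ≡ -6 ≡ 7 (mod 13). Verify: 2 × 7 = 14 ≡ 1 (mod 13)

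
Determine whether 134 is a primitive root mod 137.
ord_137(134) divides 136. For each prime q|136: 134^{68}≡136, 134^{8}≡122, none ≡ 1. So 134 has order 136 and is a primitive root mod 137.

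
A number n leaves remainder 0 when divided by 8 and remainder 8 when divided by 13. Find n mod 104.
M = 8 × 13 = 104. M₁ = 13, y₁ ≡ 5 mod 8. M₂ = 8, y₂ ≡ 5 mod 13. n = 0×13×5 + 8×8×5 ≡ 8 mod 104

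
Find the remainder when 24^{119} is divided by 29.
By Fermat: 24^{28} ≡ 1 mod 29. 119 = 4×28 + 7. So 24^{119} ≡ 24^{7} ≡ 1 mod 29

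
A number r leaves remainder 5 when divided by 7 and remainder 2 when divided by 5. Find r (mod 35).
M = 7 × 5 = 35. M₁ = 5, y₁ ≡ 3 (mod 7). M₂ = 7, y₂ ≡ 3 (mod 5). r = 5×5×3 + 2×7×3 ≡ 12 (mod 35)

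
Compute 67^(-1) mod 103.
Since 103 is prime, by Fermat 67^(-1) ≡ 67^{101} ≡ 20 mod 103. Verify: 67 × 20 = 1340 ≡ 1 mod 103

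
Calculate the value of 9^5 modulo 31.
By repeated squaring (mod 31): 9^{1}≡9, 9^{2}≡19, 9^{4}≡20. Then 9^{5} = 9^{4+1} ≡ 20 × 9 ≡ 25 (mod 31)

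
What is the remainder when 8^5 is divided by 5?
Using Fermat: 8^{4} ≡ 1 (mod 5). 5 ≡ 1 (mod 4). So 8^{5} ≡ 8^{1} ≡ 3 (mod 5)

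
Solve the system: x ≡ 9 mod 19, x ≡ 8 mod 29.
M = 19 × 29 = 551. M₁ = 29, y₁ ≡ 2 mod 19. M₂ = 19, y₂ ≡ 26 mod 29. x = 9×29×2 + 8×19×26 ≡ 66 mod 551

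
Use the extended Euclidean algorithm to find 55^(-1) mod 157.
Extended GCD: 55(20) + 157(-7) = 1. So 55^(-1) ≡ 20 (mod 157). Verify: 55 × 20 = 1100 ≡ 1 (mod 157)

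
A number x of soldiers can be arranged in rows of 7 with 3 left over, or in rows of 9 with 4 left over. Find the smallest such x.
M = 7 × 9 = 63. M₁ = 9, y₁ ≡ 4 (mod 7). M₂ = 7, y₂ ≡ 4 (mod 9). x = 3×9×4 + 4×7×4 ≡ 31 (mod 63)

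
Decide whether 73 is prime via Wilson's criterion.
(72)! mod 73 = 72. Since 72 ≡ -1 mod 73, 73 is prime.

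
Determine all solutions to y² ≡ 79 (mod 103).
The square roots of 79 mod 103 are 64 and 39. Verify: 64² = 4096 ≡ 79 (mod 103)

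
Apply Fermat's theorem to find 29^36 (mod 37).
By Fermat's Little Theorem, 29^{36} ≡ 1 (mod 37) since 37 is prime and gcd(29, 37) = 1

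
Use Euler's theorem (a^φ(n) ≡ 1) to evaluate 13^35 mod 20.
By Euler: 13^{8} ≡ 1 (mod 20) since gcd(13, 20) = 1. 35 = 4×8 + 3. So 13^{35} ≡ 13^{3} ≡ 17 (mod 20)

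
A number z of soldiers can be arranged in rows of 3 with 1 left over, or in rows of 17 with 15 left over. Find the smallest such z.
M = 3 × 17 = 51. M₁ = 17, y₁ ≡ 2 mod 3. M₂ = 3, y₂ ≡ 6 mod 17. z = 1×17×2 + 15×3×6 ≡ 49 mod 51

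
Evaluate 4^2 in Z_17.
4^{2} = 16 ≡ 16 (mod 17)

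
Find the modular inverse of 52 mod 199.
Since 199 is prime, by Fermat 52^(-1) ≡ 52^{197} ≡ 111 (mod 199). Verify: 52 × 111 = 5772 ≡ 1 (mod 199)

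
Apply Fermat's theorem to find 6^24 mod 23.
By Fermat: 6^{22} ≡ 1 mod 23. So 6^{24} = 6^{22} · 6^{2} ≡ 6^{2} ≡ 13 mod 23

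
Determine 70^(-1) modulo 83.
Since 83 is prime, by Fermat 70^(-1) ≡ 70^{81} ≡ 51 (mod 83). Verify: 70 × 51 = 3570 ≡ 1 (mod 83)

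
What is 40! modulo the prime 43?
(42)! = (40)! × (41) × (42) ≡ -1 mod 43. So (40)! ≡ -1 × [(42)(41)]^(-1) ≡ 21 mod 43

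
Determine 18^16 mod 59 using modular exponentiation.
By repeated squaring (mod 59): 18^{1}≡18, 18^{2}≡29, 18^{4}≡15, 18^{8}≡48, 18^{16}≡3. So 18^{16} ≡ 3 (mod 59)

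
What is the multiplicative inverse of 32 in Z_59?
Since 59 is prime, by Fermat 32^(-1) ≡ 32^{57} ≡ 24 mod 59. Verify: 32 × 24 = 768 ≡ 1 mod 59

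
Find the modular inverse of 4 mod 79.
Since 79 is prime, by Fermat 4^(-1) ≡ 4^{77} ≡ 20 (mod 79). Verify: 4 × 20 = 80 ≡ 1 (mod 79)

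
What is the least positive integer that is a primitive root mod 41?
g = 6. Powers: [6, 36, 11, 25, 27, 39, 29, 10, 19, ...] generates all 40 non-zero residues.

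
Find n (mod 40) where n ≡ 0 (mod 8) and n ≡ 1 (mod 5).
M = 8 × 5 = 40. M₁ = 5, y₁ ≡ 5 (mod 8). M₂ = 8, y₂ ≡ 2 (mod 5). n = 0×5×5 + 1×8×2 ≡ 16 (mod 40)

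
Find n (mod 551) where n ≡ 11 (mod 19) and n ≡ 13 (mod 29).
M = 19 × 29 = 551. M₁ = 29, y₁ ≡ 2 (mod 19). M₂ = 19, y₂ ≡ 26 (mod 29). n = 11×29×2 + 13×19×26 ≡ 448 (mod 551)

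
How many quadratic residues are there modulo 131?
For prime 131, there are (p-1)/2 = (131-1)/2 = 65 quadratic residues (excluding 0).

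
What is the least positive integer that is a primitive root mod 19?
g = 2. Powers: [2, 4, 8, 16, 13, 7, 14, 9, ...] generates all 18 non-zero residues.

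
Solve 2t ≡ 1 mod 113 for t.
Since 113 is prime, by Fermat 2^(-1) ≡ 2^{111} ≡ 57 mod 113. Verify: 2 × 57 = 114 ≡ 1 mod 113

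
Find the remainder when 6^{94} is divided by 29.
By Fermat: 6^{28} ≡ 1 (mod 29). 94 = 3×28 + 10. So 6^{94} ≡ 6^{10} ≡ 16 (mod 29)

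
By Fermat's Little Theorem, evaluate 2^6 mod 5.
By Fermat: 2^{4} ≡ 1 mod 5. So 2^{6} = 2^{4} · 2^{2} ≡ 2^{2} ≡ 4 mod 5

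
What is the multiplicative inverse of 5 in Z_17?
Since 17 is prime, by Fermat 5^(-1) ≡ 5^{15} ≡ 7 (mod 17). Verify: 5 × 7 = 35 ≡ 1 (mod 17)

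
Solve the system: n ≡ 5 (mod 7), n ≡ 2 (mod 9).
M = 7 × 9 = 63. M₁ = 9, y₁ ≡ 4 (mod 7). M₂ = 7, y₂ ≡ 4 (mod 9). n = 5×9×4 + 2×7×4 ≡ 47 (mod 63)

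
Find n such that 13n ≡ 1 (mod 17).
Since 17 is prime, by Fermat 13^(-1) ≡ 13^{15} ≡ 4 (mod 17). Verify: 13 × 4 = 52 ≡ 1 (mod 17)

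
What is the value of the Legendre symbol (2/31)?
(2/31) = 2^{15} mod 31 = 1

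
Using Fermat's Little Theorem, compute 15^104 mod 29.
By Fermat: 15^{28} ≡ 1 (mod 29). 104 = 3×28 + 20. So 15^{104} ≡ 15^{20} ≡ 24 (mod 29)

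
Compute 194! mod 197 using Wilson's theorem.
(196)! = (194)! × (195) × (196) ≡ -1 mod 197. So (194)! ≡ -1 × [(196)(195)]^(-1) ≡ 98 mod 197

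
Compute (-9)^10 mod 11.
Using Fermat: (-9)^{10} ≡ 1 (mod 11). 10 ≡ 0 (mod 10). So (-9)^{10} ≡ (-9)^{0} ≡ 1 (mod 11)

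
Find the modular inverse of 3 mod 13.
Since 13 is prime, by Fermat 3^(-1) ≡ 3^{11} ≡ 9 mod 13. Verify: 3 × 9 = 27 ≡ 1 mod 13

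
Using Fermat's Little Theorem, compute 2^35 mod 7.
By Fermat: 2^{6} ≡ 1 mod 7. 35 = 5×6 + 5. So 2^{35} ≡ 2^{5} ≡ 4 mod 7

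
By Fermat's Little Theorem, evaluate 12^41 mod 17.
By Fermat: 12^{16} ≡ 1 mod 17. 41 = 2×16 + 9. So 12^{41} ≡ 12^{9} ≡ 5 mod 17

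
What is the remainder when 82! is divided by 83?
By Wilson's theorem, (82)! ≡ -1 ≡ 82 mod 83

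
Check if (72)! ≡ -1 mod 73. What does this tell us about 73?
(72)! mod 73 = 72. Since this equals -1 mod 73, Wilson confirms 73 is prime.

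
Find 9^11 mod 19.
By repeated squaring mod 19: 9^{1}≡9, 9^{2}≡5, 9^{4}≡6, 9^{8}≡17. Then 9^{11} = 9^{8+2+1} ≡ 17 × 5 × 9 ≡ 5 mod 19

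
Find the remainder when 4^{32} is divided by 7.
By Fermat: 4^{6} ≡ 1 mod 7. 32 = 5×6 + 2. So 4^{32} ≡ 4^{2} ≡ 2 mod 7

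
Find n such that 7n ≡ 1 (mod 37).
Since 37 is prime, by Fermat 7^(-1) ≡ 7^{35} ≡ 16 (mod 37). Verify: 7 × 16 = 112 ≡ 1 (mod 37)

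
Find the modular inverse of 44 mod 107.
Since 107 is prime, by Fermat 44^(-1) ≡ 44^{105} ≡ 90 (mod 107). Verify: 44 × 90 = 3960 ≡ 1 (mod 107)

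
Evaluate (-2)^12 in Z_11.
Using Fermat: (-2)^{10} ≡ 1 (mod 11). 12 ≡ 2 (mod 10). So (-2)^{12} ≡ (-2)^{2} ≡ 4 (mod 11)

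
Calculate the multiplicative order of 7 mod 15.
Powers of 7 mod 15: 7^1≡7, 7^2≡4, 7^3≡13, 7^4≡1. ord_15(7) = 4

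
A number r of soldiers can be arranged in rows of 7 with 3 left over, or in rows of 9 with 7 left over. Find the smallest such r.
M = 7 × 9 = 63. M₁ = 9, y₁ ≡ 4 mod 7. M₂ = 7, y₂ ≡ 4 mod 9. r = 3×9×4 + 7×7×4 ≡ 52 mod 63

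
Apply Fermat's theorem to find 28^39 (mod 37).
By Fermat: 28^{36} ≡ 1 (mod 37). So 28^{39} = 28^{36} · 28^{3} ≡ 28^{3} ≡ 11 (mod 37)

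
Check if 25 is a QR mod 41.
By Euler's criterion: 25^{20} ≡ 1 mod 41. Since this equals 1, 25 is a QR.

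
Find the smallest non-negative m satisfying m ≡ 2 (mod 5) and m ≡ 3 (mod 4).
M = 5 × 4 = 20. M₁ = 4, y₁ ≡ 4 (mod 5). M₂ = 5, y₂ ≡ 1 (mod 4). m = 2×4×4 + 3×5×1 ≡ 7 (mod 20)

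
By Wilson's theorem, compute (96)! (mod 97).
By Wilson's theorem, (96)! ≡ -1 ≡ 96 (mod 97)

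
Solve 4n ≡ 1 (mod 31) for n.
Since 31 is prime, by Fermat 4^(-1) ≡ 4^{29} ≡ 8 (mod 31). Verify: 4 × 8 = 32 ≡ 1 (mod 31)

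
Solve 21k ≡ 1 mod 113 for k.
Since 113 is prime, by Fermat 21^(-1) ≡ 21^{111} ≡ 70 mod 113. Verify: 21 × 70 = 1470 ≡ 1 mod 113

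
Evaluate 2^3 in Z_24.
2^{3} = 8 ≡ 8 mod 24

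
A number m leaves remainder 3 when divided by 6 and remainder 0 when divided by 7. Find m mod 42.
M = 6 × 7 = 42. M₁ = 7, y₁ ≡ 1 mod 6. M₂ = 6, y₂ ≡ 6 mod 7. m = 3×7×1 + 0×6×6 ≡ 21 mod 42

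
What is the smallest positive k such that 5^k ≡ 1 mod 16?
Powers of 5 mod 16: 5^1≡5, 5^2≡9, 5^3≡13, 5^4≡1. Order = 4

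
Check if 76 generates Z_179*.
76^{89} ≡ 1 (mod 179) and 89 < 178, so ord_179(76) = 89 ≠ 178 and 76 is not a primitive root.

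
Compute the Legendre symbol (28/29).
(28/29) = 28^{14} mod 29 = 1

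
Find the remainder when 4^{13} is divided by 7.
By Fermat: 4^{6} ≡ 1 (mod 7). 13 = 2×6 + 1. So 4^{13} ≡ 4^{1} ≡ 4 (mod 7)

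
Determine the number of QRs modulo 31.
For prime 31, there are (p-1)/2 = (31-1)/2 = 15 quadratic residues (excluding 0).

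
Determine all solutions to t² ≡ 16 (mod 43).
The square roots of 16 mod 43 are 4 and 39. Verify: 4² = 16 ≡ 16 (mod 43)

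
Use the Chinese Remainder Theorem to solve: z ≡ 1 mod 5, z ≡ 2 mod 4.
M = 5 × 4 = 20. M₁ = 4, y₁ ≡ 4 mod 5. M₂ = 5, y₂ ≡ 1 mod 4. z = 1×4×4 + 2×5×1 ≡ 6 mod 20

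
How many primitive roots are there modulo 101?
A prime p has φ(p-1) primitive roots; here φ(100) = 40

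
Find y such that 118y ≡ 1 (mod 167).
Since 167 is prime, by Fermat 118^(-1) ≡ 118^{165} ≡ 92 (mod 167). Verify: 118 × 92 = 10856 ≡ 1 (mod 167)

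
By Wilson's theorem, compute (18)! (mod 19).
By Wilson's theorem, (18)! ≡ -1 ≡ 18 (mod 19)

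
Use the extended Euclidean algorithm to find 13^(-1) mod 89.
Extended GCD: 13(-41) + 89(6) = 1. So 13^(-1) ≡ -41 ≡ 48 mod 89. Verify: 13 × 48 = 624 ≡ 1 mod 89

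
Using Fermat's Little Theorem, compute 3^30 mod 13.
By Fermat: 3^{12} ≡ 1 (mod 13). 30 = 2×12 + 6. So 3^{30} ≡ 3^{6} ≡ 1 (mod 13)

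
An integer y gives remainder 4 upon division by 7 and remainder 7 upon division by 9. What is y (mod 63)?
M = 7 × 9 = 63. M₁ = 9, y₁ ≡ 4 (mod 7). M₂ = 7, y₂ ≡ 4 (mod 9). y = 4×9×4 + 7×7×4 ≡ 25 (mod 63)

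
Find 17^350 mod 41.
Using Fermat: 17^{40} ≡ 1 mod 41. 350 ≡ 30 mod 40. So 17^{350} ≡ 17^{30} ≡ 9 mod 41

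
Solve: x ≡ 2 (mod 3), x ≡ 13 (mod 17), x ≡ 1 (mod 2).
M = 3 × 17 × 2 = 102. M₁ = 34, y₁ ≡ 1 (mod 3). M₂ = 6, y₂ ≡ 3 (mod 17). M₃ = 51, y₃ ≡ 1 (mod 2). x = 2×34×1 + 13×6×3 + 1×51×1 ≡ 47 (mod 102)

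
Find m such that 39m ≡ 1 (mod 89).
Since 89 is prime, by Fermat 39^(-1) ≡ 39^{87} ≡ 16 (mod 89). Verify: 39 × 16 = 624 ≡ 1 (mod 89)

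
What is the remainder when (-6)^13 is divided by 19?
By repeated squaring mod 19: (-6)^{1}≡13, (-6)^{2}≡17, (-6)^{4}≡4, (-6)^{8}≡16. Then (-6)^{13} = (-6)^{8+4+1} ≡ 16 × 4 × 13 ≡ 15 mod 19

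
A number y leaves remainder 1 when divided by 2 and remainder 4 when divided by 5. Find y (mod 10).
M = 2 × 5 = 10. M₁ = 5, y₁ ≡ 1 (mod 2). M₂ = 2, y₂ ≡ 3 (mod 5). y = 1×5×1 + 4×2×3 ≡ 9 (mod 10)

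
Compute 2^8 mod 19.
By repeated squaring mod 19: 2^{1}≡2, 2^{2}≡4, 2^{4}≡16, 2^{8}≡9. So 2^{8} ≡ 9 mod 19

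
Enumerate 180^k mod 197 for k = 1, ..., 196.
180^1, 180^2, ..., 180^{196} mod 197: [180, 92, 12, 190, 119, 144, 113, 49, 152, 174, 194, 51, 118, 161, 21, 37, 159, 55, 50, 135, 69, 9, 44, 40, 108, 134, 86, 114, 32, 47, 186, 187, 170, 65, 77, 70, 189, 136, 52, 101, 56, 33, 30, 81, 2, 163, 184, 24, 183, 41, 91, 29, 98, 107, 151, 191, 102, 39, 125, 42, 74, 121, 110, 100, 73, 138, 18, 88, 80, 19, 71, 172, 31, 64, 94, 175, 177, 143, 130, 154, 140, 181, 75, 104, 5, 112, 66, 60, 162, 4, 129, 171, 48, 169, 82, 182, 58, 196, 17, 105, 185, 7, 78, 53, 84, 148, 45, 23, 3, 146, 79, 36, 176, 160, 38, 142, 147, 62, 128, 188, 153, 157, 89, 63, 111, 83, 165, 150, 11, 10, 27, 132, 120, 127, 8, 61, 145, 96, 141, 164, 167, 116, 195, 34, 13, 173, 14, 156, 106, 168, 99, 90, 46, 6, 95, 158, 72, 155, 123, 76, 87, 97, 124, 59, 179, 109, 117, 178, 126, 25, 166, 133, 103, 22, 20, 54, 67, 43, 57, 16, 122, 93, 192, 85, 131, 137, 35, 193, 68, 26, 149, 28, 115, 15, 139, 1]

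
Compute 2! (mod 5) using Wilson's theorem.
(4)! = (2)! × (3) × (4) ≡ -1 (mod 5). So (2)! ≡ -1 × [(4)(3)]^(-1) ≡ 2 (mod 5)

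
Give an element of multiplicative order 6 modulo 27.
8 has order 6 mod 27 since 8^{6} ≡ 1 mod 27 and no smaller power works.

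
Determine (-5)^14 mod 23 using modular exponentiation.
By repeated squaring (mod 23): (-5)^{1}≡18, (-5)^{2}≡2, (-5)^{4}≡4, (-5)^{8}≡16. Then (-5)^{14} = (-5)^{8+4+2} ≡ 16 × 4 × 2 ≡ 13 (mod 23)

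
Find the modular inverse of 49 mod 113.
Since 113 is prime, by Fermat 49^(-1) ≡ 49^{111} ≡ 30 (mod 113). Verify: 49 × 30 = 1470 ≡ 1 (mod 113)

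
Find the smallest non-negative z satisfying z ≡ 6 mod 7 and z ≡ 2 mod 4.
M = 7 × 4 = 28. M₁ = 4, y₁ ≡ 2 mod 7. M₂ = 7, y₂ ≡ 3 mod 4. z = 6×4×2 + 2×7×3 ≡ 6 mod 28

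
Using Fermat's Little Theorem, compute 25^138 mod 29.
By Fermat: 25^{28} ≡ 1 (mod 29). 138 = 4×28 + 26. So 25^{138} ≡ 25^{26} ≡ 20 (mod 29)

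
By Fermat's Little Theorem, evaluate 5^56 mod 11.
By Fermat: 5^{10} ≡ 1 mod 11. 56 = 5×10 + 6. So 5^{56} ≡ 5^{6} ≡ 5 mod 11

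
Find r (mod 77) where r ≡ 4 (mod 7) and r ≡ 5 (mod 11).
M = 7 × 11 = 77. M₁ = 11, y₁ ≡ 2 (mod 7). M₂ = 7, y₂ ≡ 8 (mod 11). r = 4×11×2 + 5×7×8 ≡ 60 (mod 77)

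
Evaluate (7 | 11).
(7/11) = 7^{5} mod 11 = -1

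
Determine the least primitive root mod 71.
g = 7. Powers: [7, 49, 59, 58, 51, 2, 14, ...] generates all 70 non-zero residues.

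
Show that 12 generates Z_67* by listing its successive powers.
12^1, 12^2, ..., 12^{66} mod 67: [12, 10, 53, 33, 61, 62, 7, 17, 3, 36, 30, 25, 32, 49, 52, 21, 51, 9, 41, 23, 8, 29, 13, 22, 63, 19, 27, 56, 2, 24, 20, 39, 66, 55, 57, 14, 34, 6, 5, 60, 50, 64, 31, 37, 42, 35, 18, 15, 46, 16, 58, 26, 44, 59, 38, 54, 45, 4, 48, 40, 11, 65, 43, 47, 28, 1]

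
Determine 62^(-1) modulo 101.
Since 101 is prime, by Fermat 62^(-1) ≡ 62^{99} ≡ 44 mod 101. Verify: 62 × 44 = 2728 ≡ 1 mod 101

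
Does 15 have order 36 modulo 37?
ord_37(15) divides 36. For each prime q|36: 15^{18}≡36, 15^{12}≡26, none ≡ 1. So 15 has order 36 and is a primitive root mod 37.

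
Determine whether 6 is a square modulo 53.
By Euler's criterion: 6^{26} ≡ 1 (mod 53). Since this equals 1, 6 is a QR.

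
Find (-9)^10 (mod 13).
By repeated squaring (mod 13): (-9)^{1}≡4, (-9)^{2}≡3, (-9)^{4}≡9, (-9)^{8}≡3. Then (-9)^{10} = (-9)^{8+2} ≡ 3 × 3 ≡ 9 (mod 13)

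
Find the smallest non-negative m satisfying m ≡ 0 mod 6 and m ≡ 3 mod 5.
M = 6 × 5 = 30. M₁ = 5, y₁ ≡ 5 mod 6. M₂ = 6, y₂ ≡ 1 mod 5. m = 0×5×5 + 3×6×1 ≡ 18 mod 30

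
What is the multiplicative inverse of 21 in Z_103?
Since 103 is prime, by Fermat 21^(-1) ≡ 21^{101} ≡ 54 mod 103. Verify: 21 × 54 = 1134 ≡ 1 mod 103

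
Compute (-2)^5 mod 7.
By repeated squaring (mod 7): (-2)^{1}≡5, (-2)^{2}≡4, (-2)^{4}≡2. Then (-2)^{5} = (-2)^{4+1} ≡ 2 × 5 ≡ 3 (mod 7)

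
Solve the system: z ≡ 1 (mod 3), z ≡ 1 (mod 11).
M = 3 × 11 = 33. M₁ = 11, y₁ ≡ 2 (mod 3). M₂ = 3, y₂ ≡ 4 (mod 11). z = 1×11×2 + 1×3×4 ≡ 1 (mod 33)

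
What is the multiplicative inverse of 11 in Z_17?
Since 17 is prime, by Fermat 11^(-1) ≡ 11^{15} ≡ 14 mod 17. Verify: 11 × 14 = 154 ≡ 1 mod 17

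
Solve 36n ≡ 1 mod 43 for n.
Since 43 is prime, by Fermat 36^(-1) ≡ 36^{41} ≡ 6 mod 43. Verify: 36 × 6 = 216 ≡ 1 mod 43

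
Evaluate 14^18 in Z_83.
By repeated squaring (mod 83): 14^{1}≡14, 14^{2}≡30, 14^{4}≡70, 14^{8}≡3, 14^{16}≡9. Then 14^{18} = 14^{16+2} ≡ 9 × 30 ≡ 21 (mod 83)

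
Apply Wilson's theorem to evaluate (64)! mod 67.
(66)! = (64)! × (65) × (66) ≡ -1 mod 67. So (64)! ≡ -1 × [(66)(65)]^(-1) ≡ 33 mod 67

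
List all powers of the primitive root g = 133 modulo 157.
133^1, 133^2, ..., 133^{156} mod 157: [133, 105, 149, 35, 102, 64, 34, 126, 116, 42, 91, 14, 135, 57, 45, 19, 15, 111, 5, 37, 54, 117, 18, 39, 6, 13, 2, 109, 53, 141, 70, 47, 128, 68, 95, 75, 84, 25, 28, 113, 114, 90, 38, 30, 65, 10, 74, 108, 77, 36, 78, 12, 26, 4, 61, 106, 125, 140, 94, 99, 136, 33, 150, 11, 50, 56, 69, 71, 23, 76, 60, 130, 20, 148, 59, 154, 72, 156, 24, 52, 8, 122, 55, 93, 123, 31, 41, 115, 66, 143, 22, 100, 112, 138, 142, 46, 152, 120, 103, 40, 139, 118, 151, 144, 155, 48, 104, 16, 87, 110, 29, 89, 62, 82, 73, 132, 129, 44, 43, 67, 119, 127, 92, 147, 83, 49, 80, 121, 79, 145, 131, 153, 96, 51, 32, 17, 63, 58, 21, 124, 7, 146, 107, 101, 88, 86, 134, 81, 97, 27, 137, 9, 98, 3, 85, 1]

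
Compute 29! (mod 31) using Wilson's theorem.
(30)! = (29)! × (30) ≡ -1 (mod 31). So (29)! ≡ -1 × (30)^(-1) ≡ (-1)×(-1) = 1 (mod 31)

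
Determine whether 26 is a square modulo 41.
By Euler's criterion: 26^{20} ≡ 40 mod 41. Since this equals -1 (≡ 40), 26 is not a QR.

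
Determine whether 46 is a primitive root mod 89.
ord_89(46) divides 88. For each prime q|88: 46^{44}≡88, 46^{8}≡67, none ≡ 1. So 46 has order 88 and is a primitive root mod 89.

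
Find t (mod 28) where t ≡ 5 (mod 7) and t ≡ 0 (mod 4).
M = 7 × 4 = 28. M₁ = 4, y₁ ≡ 2 (mod 7). M₂ = 7, y₂ ≡ 3 (mod 4). t = 5×4×2 + 0×7×3 ≡ 12 (mod 28)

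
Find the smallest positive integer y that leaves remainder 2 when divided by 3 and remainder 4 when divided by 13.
M = 3 × 13 = 39. M₁ = 13, y₁ ≡ 1 mod 3. M₂ = 3, y₂ ≡ 9 mod 13. y = 2×13×1 + 4×3×9 ≡ 17 mod 39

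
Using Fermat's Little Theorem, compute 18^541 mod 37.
By Fermat: 18^{36} ≡ 1 (mod 37). 541 ≡ 1 (mod 36). So 18^{541} ≡ 18^{1} ≡ 18 (mod 37)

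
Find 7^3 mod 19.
7^{3} = 343 ≡ 1 mod 19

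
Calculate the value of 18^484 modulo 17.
Using Fermat: 18^{16} ≡ 1 (mod 17). 484 ≡ 4 (mod 16). So 18^{484} ≡ 18^{4} ≡ 1 (mod 17)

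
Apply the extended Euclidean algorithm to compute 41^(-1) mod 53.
Extended GCD: 41(22) + 53(-17) = 1. So 41^(-1) ≡ 22 mod 53. Verify: 41 × 22 = 902 ≡ 1 mod 53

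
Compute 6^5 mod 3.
By repeated squaring (mod 3): 6^{1}≡0, 6^{2}≡0, 6^{4}≡0. Then 6^{5} = 6^{4+1} ≡ 0 × 0 ≡ 0 (mod 3)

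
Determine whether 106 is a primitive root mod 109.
106^{54} ≡ 1 mod 109 and 54 < 108, so ord_109(106) = 54 ≠ 108 and 106 is not a primitive root.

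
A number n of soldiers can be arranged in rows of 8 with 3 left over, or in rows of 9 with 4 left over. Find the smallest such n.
M = 8 × 9 = 72. M₁ = 9, y₁ ≡ 1 (mod 8). M₂ = 8, y₂ ≡ 8 (mod 9). n = 3×9×1 + 4×8×8 ≡ 67 (mod 72)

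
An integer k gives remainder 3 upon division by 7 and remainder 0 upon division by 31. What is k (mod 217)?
M = 7 × 31 = 217. M₁ = 31, y₁ ≡ 5 (mod 7). M₂ = 7, y₂ ≡ 9 (mod 31). k = 3×31×5 + 0×7×9 ≡ 31 (mod 217)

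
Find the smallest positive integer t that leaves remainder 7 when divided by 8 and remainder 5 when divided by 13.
M = 8 × 13 = 104. M₁ = 13, y₁ ≡ 5 mod 8. M₂ = 8, y₂ ≡ 5 mod 13. t = 7×13×5 + 5×8×5 ≡ 31 mod 104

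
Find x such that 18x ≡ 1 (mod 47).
Since 47 is prime, by Fermat 18^(-1) ≡ 18^{45} ≡ 34 (mod 47). Verify: 18 × 34 = 612 ≡ 1 (mod 47)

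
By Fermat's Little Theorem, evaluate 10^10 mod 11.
By Fermat's Little Theorem, 10^{10} ≡ 1 mod 11 since 11 is prime and gcd(10, 11) = 1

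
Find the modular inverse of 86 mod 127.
Since 127 is prime, by Fermat 86^(-1) ≡ 86^{125} ≡ 96 (mod 127). Verify: 86 × 96 = 8256 ≡ 1 (mod 127)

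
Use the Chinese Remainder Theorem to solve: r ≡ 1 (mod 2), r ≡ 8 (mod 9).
M = 2 × 9 = 18. M₁ = 9, y₁ ≡ 1 (mod 2). M₂ = 2, y₂ ≡ 5 (mod 9). r = 1×9×1 + 8×2×5 ≡ 17 (mod 18)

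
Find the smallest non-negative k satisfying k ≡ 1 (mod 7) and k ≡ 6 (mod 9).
M = 7 × 9 = 63. M₁ = 9, y₁ ≡ 4 (mod 7). M₂ = 7, y₂ ≡ 4 (mod 9). k = 1×9×4 + 6×7×4 ≡ 15 (mod 63)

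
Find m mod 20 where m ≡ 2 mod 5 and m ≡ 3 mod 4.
M = 5 × 4 = 20. M₁ = 4, y₁ ≡ 4 mod 5. M₂ = 5, y₂ ≡ 1 mod 4. m = 2×4×4 + 3×5×1 ≡ 7 mod 20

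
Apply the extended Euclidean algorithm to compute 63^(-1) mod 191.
Extended GCD: 63(94) + 191(-31) = 1. So 63^(-1) ≡ 94 (mod 191). Verify: 63 × 94 = 5922 ≡ 1 (mod 191)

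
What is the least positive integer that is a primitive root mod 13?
g = 2. For each prime q|12: 2^{6}≡12, 2^{4}≡3, none ≡ 1, so ord_13(2) = 12 and 2 is a primitive root.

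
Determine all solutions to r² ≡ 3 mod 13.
The square roots of 3 mod 13 are 9 and 4. Verify: 9² = 81 ≡ 3 mod 13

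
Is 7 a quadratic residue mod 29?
By Euler's criterion: 7^{14} ≡ 1 (mod 29). Since this equals 1, 7 is a QR.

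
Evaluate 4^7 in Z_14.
By repeated squaring (mod 14): 4^{1}≡4, 4^{2}≡2, 4^{4}≡4. Then 4^{7} = 4^{4+2+1} ≡ 4 × 2 × 4 ≡ 4 (mod 14)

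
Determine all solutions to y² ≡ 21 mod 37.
The square roots of 21 mod 37 are 13 and 24. Verify: 13² = 169 ≡ 21 mod 37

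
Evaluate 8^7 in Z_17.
By repeated squaring (mod 17): 8^{1}≡8, 8^{2}≡13, 8^{4}≡16. Then 8^{7} = 8^{4+2+1} ≡ 16 × 13 × 8 ≡ 15 (mod 17)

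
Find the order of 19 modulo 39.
Powers of 19 mod 39: 19^1≡19, 19^2≡10, 19^3≡34, 19^4≡22, 19^5≡28, 19^6≡25, 19^7≡7, 19^8≡16, 19^9≡31, 19^10≡4, 19^11≡37, 19^12≡1. So the order of 19 is 12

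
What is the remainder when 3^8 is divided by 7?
Using Fermat: 3^{6} ≡ 1 (mod 7). 8 ≡ 2 (mod 6). So 3^{8} ≡ 3^{2} ≡ 2 (mod 7)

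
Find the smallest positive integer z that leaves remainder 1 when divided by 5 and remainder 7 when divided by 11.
M = 5 × 11 = 55. M₁ = 11, y₁ ≡ 1 mod 5. M₂ = 5, y₂ ≡ 9 mod 11. z = 1×11×1 + 7×5×9 ≡ 51 mod 55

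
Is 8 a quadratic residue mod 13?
By Euler's criterion: 8^{6} ≡ 12 mod 13. Since this equals -1 (≡ 12), 8 is not a QR.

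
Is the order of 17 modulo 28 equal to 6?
Powers of 17 mod 28: 17^1≡17, 17^2≡9, 17^3≡13, 17^4≡25, 17^5≡5, 17^6≡1. First k with 17^k≡1 is k=6. Yes, ord_28(17) = 6.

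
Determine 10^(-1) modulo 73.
Since 73 is prime, by Fermat 10^(-1) ≡ 10^{71} ≡ 22 mod 73. Verify: 10 × 22 = 220 ≡ 1 mod 73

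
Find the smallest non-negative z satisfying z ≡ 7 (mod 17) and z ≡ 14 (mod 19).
M = 17 × 19 = 323. M₁ = 19, y₁ ≡ 9 (mod 17). M₂ = 17, y₂ ≡ 9 (mod 19). z = 7×19×9 + 14×17×9 ≡ 109 (mod 323)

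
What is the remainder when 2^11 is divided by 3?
Using Fermat: 2^{2} ≡ 1 (mod 3). 11 ≡ 1 (mod 2). So 2^{11} ≡ 2^{1} ≡ 2 (mod 3)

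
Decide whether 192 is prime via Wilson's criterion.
(191)! mod 192 = 0. Since 0 ≢ -1 mod 192, 192 is not prime.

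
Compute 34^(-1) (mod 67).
Since 67 is prime, by Fermat 34^(-1) ≡ 34^{65} ≡ 2 (mod 67). Verify: 34 × 2 = 68 ≡ 1 (mod 67)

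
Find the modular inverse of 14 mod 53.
Since 53 is prime, by Fermat 14^(-1) ≡ 14^{51} ≡ 19 (mod 53). Verify: 14 × 19 = 266 ≡ 1 (mod 53)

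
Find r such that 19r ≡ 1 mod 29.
Since 29 is prime, by Fermat 19^(-1) ≡ 19^{27} ≡ 26 mod 29. Verify: 19 × 26 = 494 ≡ 1 mod 29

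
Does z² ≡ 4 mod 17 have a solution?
By Euler's criterion: 4^{8} ≡ 1 mod 17. Since this equals 1, 4 is a QR.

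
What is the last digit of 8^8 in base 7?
Using Fermat: 8^{6} ≡ 1 (mod 7). 8 ≡ 2 (mod 6). So 8^{8} ≡ 8^{2} ≡ 1 (mod 7)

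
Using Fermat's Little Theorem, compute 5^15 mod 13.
By Fermat: 5^{12} ≡ 1 mod 13. So 5^{15} = 5^{12} · 5^{3} ≡ 5^{3} ≡ 8 mod 13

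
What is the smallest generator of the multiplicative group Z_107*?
g = 2. For each prime q|106: 2^{53}≡106, 2^{2}≡4, none ≡ 1, so ord_107(2) = 106 and 2 is a primitive root.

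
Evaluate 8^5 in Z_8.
By repeated squaring (mod 8): 8^{1}≡0, 8^{2}≡0, 8^{4}≡0. Then 8^{5} = 8^{4+1} ≡ 0 × 0 ≡ 0 (mod 8)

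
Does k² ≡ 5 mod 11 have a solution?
By Euler's criterion: 5^{5} ≡ 1 mod 11. Since this equals 1, 5 is a QR.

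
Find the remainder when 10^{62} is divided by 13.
By Fermat: 10^{12} ≡ 1 mod 13. 62 = 5×12 + 2. So 10^{62} ≡ 10^{2} ≡ 9 mod 13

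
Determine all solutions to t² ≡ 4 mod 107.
The square roots of 4 mod 107 are 105 and 2. Verify: 105² = 11025 ≡ 4 mod 107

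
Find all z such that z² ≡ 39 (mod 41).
The square roots of 39 mod 41 are 11 and 30. Verify: 11² = 121 ≡ 39 (mod 41)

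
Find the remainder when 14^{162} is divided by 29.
By Fermat: 14^{28} ≡ 1 (mod 29). 162 = 5×28 + 22. So 14^{162} ≡ 14^{22} ≡ 6 (mod 29)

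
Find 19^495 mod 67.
Using Fermat: 19^{66} ≡ 1 mod 67. 495 ≡ 33 mod 66. So 19^{495} ≡ 19^{33} ≡ 1 mod 67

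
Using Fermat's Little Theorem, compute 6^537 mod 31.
By Fermat: 6^{30} ≡ 1 mod 31. 537 ≡ 27 mod 30. So 6^{537} ≡ 6^{27} ≡ 30 mod 31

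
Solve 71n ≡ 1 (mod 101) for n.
Since 101 is prime, by Fermat 71^(-1) ≡ 71^{99} ≡ 37 (mod 101). Verify: 71 × 37 = 2627 ≡ 1 (mod 101)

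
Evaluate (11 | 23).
(11/23) = 11^{11} mod 23 = -1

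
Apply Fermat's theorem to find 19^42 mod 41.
By Fermat: 19^{40} ≡ 1 mod 41. So 19^{42} = 19^{40} · 19^{2} ≡ 19^{2} ≡ 33 mod 41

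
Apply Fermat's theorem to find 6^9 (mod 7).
By Fermat: 6^{6} ≡ 1 (mod 7). So 6^{9} = 6^{6} · 6^{3} ≡ 6^{3} ≡ 6 (mod 7)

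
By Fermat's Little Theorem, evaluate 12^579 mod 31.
By Fermat: 12^{30} ≡ 1 (mod 31). 579 ≡ 9 (mod 30). So 12^{579} ≡ 12^{9} ≡ 15 (mod 31)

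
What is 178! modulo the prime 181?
(180)! = (178)! × (179) × (180) ≡ -1 mod 181. So (178)! ≡ -1 × [(180)(179)]^(-1) ≡ 90 mod 181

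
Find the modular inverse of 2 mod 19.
Since 19 is prime, by Fermat 2^(-1) ≡ 2^{17} ≡ 10 (mod 19). Verify: 2 × 10 = 20 ≡ 1 (mod 19)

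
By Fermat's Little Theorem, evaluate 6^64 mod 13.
By Fermat: 6^{12} ≡ 1 (mod 13). 64 = 5×12 + 4. So 6^{64} ≡ 6^{4} ≡ 9 (mod 13)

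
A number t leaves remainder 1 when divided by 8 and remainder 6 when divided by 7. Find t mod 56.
M = 8 × 7 = 56. M₁ = 7, y₁ ≡ 7 mod 8. M₂ = 8, y₂ ≡ 1 mod 7. t = 1×7×7 + 6×8×1 ≡ 41 mod 56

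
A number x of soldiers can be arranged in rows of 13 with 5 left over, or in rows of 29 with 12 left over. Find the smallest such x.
M = 13 × 29 = 377. M₁ = 29, y₁ ≡ 9 (mod 13). M₂ = 13, y₂ ≡ 9 (mod 29). x = 5×29×9 + 12×13×9 ≡ 70 (mod 377)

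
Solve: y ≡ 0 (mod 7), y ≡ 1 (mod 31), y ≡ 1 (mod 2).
M = 7 × 31 × 2 = 434. M₁ = 62, y₁ ≡ 6 (mod 7). M₂ = 14, y₂ ≡ 20 (mod 31). M₃ = 217, y₃ ≡ 1 (mod 2). y = 0×62×6 + 1×14×20 + 1×217×1 ≡ 63 (mod 434)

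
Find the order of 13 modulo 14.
Powers of 13 mod 14: 13^1≡13, 13^2≡1. Order = 2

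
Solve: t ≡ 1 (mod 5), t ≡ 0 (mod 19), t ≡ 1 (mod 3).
M = 5 × 19 × 3 = 285. M₁ = 57, y₁ ≡ 3 (mod 5). M₂ = 15, y₂ ≡ 14 (mod 19). M₃ = 95, y₃ ≡ 2 (mod 3). t = 1×57×3 + 0×15×14 + 1×95×2 ≡ 76 (mod 285)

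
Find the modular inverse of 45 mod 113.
Since 113 is prime, by Fermat 45^(-1) ≡ 45^{111} ≡ 108 (mod 113). Verify: 45 × 108 = 4860 ≡ 1 (mod 113)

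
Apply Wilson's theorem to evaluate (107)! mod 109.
(108)! = (107)! × (108) ≡ -1 (mod 109). So (107)! ≡ -1 × (108)^(-1) ≡ (-1)×(-1) = 1 (mod 109)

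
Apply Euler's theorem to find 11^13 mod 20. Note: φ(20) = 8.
By Euler: 11^{8} ≡ 1 mod 20 since gcd(11, 20) = 1. 13 = 1×8 + 5. So 11^{13} ≡ 11^{5} ≡ 11 mod 20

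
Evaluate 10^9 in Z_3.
Using Fermat: 10^{2} ≡ 1 (mod 3). 9 ≡ 1 (mod 2). So 10^{9} ≡ 10^{1} ≡ 1 (mod 3)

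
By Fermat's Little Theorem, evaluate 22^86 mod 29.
By Fermat: 22^{28} ≡ 1 mod 29. 86 = 3×28 + 2. So 22^{86} ≡ 22^{2} ≡ 20 mod 29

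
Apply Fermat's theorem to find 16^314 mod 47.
By Fermat: 16^{46} ≡ 1 mod 47. 314 ≡ 38 mod 46. So 16^{314} ≡ 16^{38} ≡ 28 mod 47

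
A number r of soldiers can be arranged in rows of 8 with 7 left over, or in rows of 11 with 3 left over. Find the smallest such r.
M = 8 × 11 = 88. M₁ = 11, y₁ ≡ 3 mod 8. M₂ = 8, y₂ ≡ 7 mod 11. r = 7×11×3 + 3×8×7 ≡ 47 mod 88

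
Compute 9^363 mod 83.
Using Fermat: 9^{82} ≡ 1 mod 83. 363 ≡ 35 mod 82. So 9^{363} ≡ 9^{35} ≡ 31 mod 83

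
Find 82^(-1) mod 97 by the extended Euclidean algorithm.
Extended GCD: 82(-13) + 97(11) = 1. So 82^(-1) ≡ -13 ≡ 84 mod 97. Verify: 82 × 84 = 6888 ≡ 1 mod 97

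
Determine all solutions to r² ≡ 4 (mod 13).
The square roots of 4 mod 13 are 11 and 2. Verify: 11² = 121 ≡ 4 (mod 13)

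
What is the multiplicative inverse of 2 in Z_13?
Since 13 is prime, by Fermat 2^(-1) ≡ 2^{11} ≡ 7 mod 13. Verify: 2 × 7 = 14 ≡ 1 mod 13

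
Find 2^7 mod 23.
By repeated squaring mod 23: 2^{1}≡2, 2^{2}≡4, 2^{4}≡16. Then 2^{7} = 2^{4+2+1} ≡ 16 × 4 × 2 ≡ 13 mod 23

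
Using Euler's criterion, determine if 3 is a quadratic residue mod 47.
By Euler's criterion: 3^{23} ≡ 1 mod 47. Since this equals 1, 3 is a QR.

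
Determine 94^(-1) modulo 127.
Since 127 is prime, by Fermat 94^(-1) ≡ 94^{125} ≡ 50 mod 127. Verify: 94 × 50 = 4700 ≡ 1 mod 127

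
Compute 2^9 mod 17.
By repeated squaring (mod 17): 2^{1}≡2, 2^{2}≡4, 2^{4}≡16, 2^{8}≡1. Then 2^{9} = 2^{8+1} ≡ 1 × 2 ≡ 2 (mod 17)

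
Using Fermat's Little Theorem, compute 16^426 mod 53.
By Fermat: 16^{52} ≡ 1 (mod 53). 426 ≡ 10 (mod 52). So 16^{426} ≡ 16^{10} ≡ 46 (mod 53)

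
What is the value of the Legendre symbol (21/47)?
(21/47) = 21^{23} mod 47 = 1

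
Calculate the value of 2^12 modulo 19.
By repeated squaring mod 19: 2^{1}≡2, 2^{2}≡4, 2^{4}≡16, 2^{8}≡9. Then 2^{12} = 2^{8+4} ≡ 9 × 16 ≡ 11 mod 19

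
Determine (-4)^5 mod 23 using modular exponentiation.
By repeated squaring (mod 23): (-4)^{1}≡19, (-4)^{2}≡16, (-4)^{4}≡3. Then (-4)^{5} = (-4)^{4+1} ≡ 3 × 19 ≡ 11 (mod 23)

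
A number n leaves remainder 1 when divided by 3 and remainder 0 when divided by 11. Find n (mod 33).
M = 3 × 11 = 33. M₁ = 11, y₁ ≡ 2 (mod 3). M₂ = 3, y₂ ≡ 4 (mod 11). n = 1×11×2 + 0×3×4 ≡ 22 (mod 33)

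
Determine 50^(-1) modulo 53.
Since 53 is prime, by Fermat 50^(-1) ≡ 50^{51} ≡ 35 mod 53. Verify: 50 × 35 = 1750 ≡ 1 mod 53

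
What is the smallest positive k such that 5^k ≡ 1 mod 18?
Powers of 5 mod 18: 5^1≡5, 5^2≡7, 5^3≡17, 5^4≡13, 5^5≡11, 5^6≡1. Order = 6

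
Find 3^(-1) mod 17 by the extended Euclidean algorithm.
Extended GCD: 3(6) + 17(-1) = 1. So 3^(-1) ≡ 6 mod 17. Verify: 3 × 6 = 18 ≡ 1 mod 17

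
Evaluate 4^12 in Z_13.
Using Fermat: 4^{12} ≡ 1 mod 13. 12 ≡ 0 mod 12. So 4^{12} ≡ 4^{0} ≡ 1 mod 13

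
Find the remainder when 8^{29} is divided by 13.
By Fermat: 8^{12} ≡ 1 (mod 13). 29 = 2×12 + 5. So 8^{29} ≡ 8^{5} ≡ 8 (mod 13)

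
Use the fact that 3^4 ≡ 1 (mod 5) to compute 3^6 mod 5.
By Fermat: 3^{4} ≡ 1 (mod 5). So 3^{6} = 3^{4} · 3^{2} ≡ 3^{2} ≡ 4 (mod 5)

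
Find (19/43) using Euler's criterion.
(19/43) = 19^{21} mod 43 = -1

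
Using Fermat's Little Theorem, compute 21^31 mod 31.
By Fermat: 21^{30} ≡ 1 mod 31. So 21^{31} = 21^{30} · 21^{1} ≡ 21^{1} ≡ 21 mod 31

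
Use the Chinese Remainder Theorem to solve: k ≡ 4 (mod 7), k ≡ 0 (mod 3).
M = 7 × 3 = 21. M₁ = 3, y₁ ≡ 5 (mod 7). M₂ = 7, y₂ ≡ 1 (mod 3). k = 4×3×5 + 0×7×1 ≡ 18 (mod 21)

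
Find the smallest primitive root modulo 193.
g = 5. Powers: [5, 25, 125, 46, 37, 185, ...] generates all 192 non-zero residues.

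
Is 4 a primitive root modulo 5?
4^{2} ≡ 1 (mod 5) and 2 < 4, so ord_5(4) = 2 ≠ 4 and 4 is not a primitive root.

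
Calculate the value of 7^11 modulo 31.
By repeated squaring (mod 31): 7^{1}≡7, 7^{2}≡18, 7^{4}≡14, 7^{8}≡10. Then 7^{11} = 7^{8+2+1} ≡ 10 × 18 × 7 ≡ 20 (mod 31)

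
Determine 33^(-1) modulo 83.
Since 83 is prime, by Fermat 33^(-1) ≡ 33^{81} ≡ 78 mod 83. Verify: 33 × 78 = 2574 ≡ 1 mod 83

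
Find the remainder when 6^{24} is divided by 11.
By Fermat: 6^{10} ≡ 1 mod 11. 24 = 2×10 + 4. So 6^{24} ≡ 6^{4} ≡ 9 mod 11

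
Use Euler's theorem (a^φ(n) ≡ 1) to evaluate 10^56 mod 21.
By Euler: 10^{12} ≡ 1 mod 21 since gcd(10, 21) = 1. 56 = 4×12 + 8. So 10^{56} ≡ 10^{8} ≡ 16 mod 21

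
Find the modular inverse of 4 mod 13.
Since 13 is prime, by Fermat 4^(-1) ≡ 4^{11} ≡ 10 (mod 13). Verify: 4 × 10 = 40 ≡ 1 (mod 13)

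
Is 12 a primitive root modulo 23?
12^{11} ≡ 1 (mod 23) and 11 < 22, so ord_23(12) = 11 ≠ 22 and 12 is not a primitive root.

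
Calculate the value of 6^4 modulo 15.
6^{4} = 1296 ≡ 6 (mod 15)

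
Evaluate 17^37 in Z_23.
Using Fermat: 17^{22} ≡ 1 mod 23. 37 ≡ 15 mod 22. So 17^{37} ≡ 17^{15} ≡ 15 mod 23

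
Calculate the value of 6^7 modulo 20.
By repeated squaring mod 20: 6^{1}≡6, 6^{2}≡16, 6^{4}≡16. Then 6^{7} = 6^{4+2+1} ≡ 16 × 16 × 6 ≡ 16 mod 20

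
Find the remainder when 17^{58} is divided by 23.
By Fermat: 17^{22} ≡ 1 (mod 23). 58 = 2×22 + 14. So 17^{58} ≡ 17^{14} ≡ 9 (mod 23)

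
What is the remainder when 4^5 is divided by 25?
By repeated squaring (mod 25): 4^{1}≡4, 4^{2}≡16, 4^{4}≡6. Then 4^{5} = 4^{4+1} ≡ 6 × 4 ≡ 24 (mod 25)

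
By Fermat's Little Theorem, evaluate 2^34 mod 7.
By Fermat: 2^{6} ≡ 1 (mod 7). 34 = 5×6 + 4. So 2^{34} ≡ 2^{4} ≡ 2 (mod 7)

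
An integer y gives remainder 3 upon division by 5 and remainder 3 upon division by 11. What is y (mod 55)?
M = 5 × 11 = 55. M₁ = 11, y₁ ≡ 1 (mod 5). M₂ = 5, y₂ ≡ 9 (mod 11). y = 3×11×1 + 3×5×9 ≡ 3 (mod 55)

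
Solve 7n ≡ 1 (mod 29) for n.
Since 29 is prime, by Fermat 7^(-1) ≡ 7^{27} ≡ 25 (mod 29). Verify: 7 × 25 = 175 ≡ 1 (mod 29)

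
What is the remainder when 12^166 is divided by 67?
Using Fermat: 12^{66} ≡ 1 mod 67. 166 ≡ 34 mod 66. So 12^{166} ≡ 12^{34} ≡ 55 mod 67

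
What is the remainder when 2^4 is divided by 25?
2^{4} = 16 ≡ 16 (mod 25)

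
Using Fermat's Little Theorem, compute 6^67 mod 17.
By Fermat: 6^{16} ≡ 1 mod 17. 67 = 4×16 + 3. So 6^{67} ≡ 6^{3} ≡ 12 mod 17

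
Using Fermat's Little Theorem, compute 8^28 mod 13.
By Fermat: 8^{12} ≡ 1 mod 13. 28 = 2×12 + 4. So 8^{28} ≡ 8^{4} ≡ 1 mod 13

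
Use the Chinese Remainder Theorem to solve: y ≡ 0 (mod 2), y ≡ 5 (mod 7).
M = 2 × 7 = 14. M₁ = 7, y₁ ≡ 1 (mod 2). M₂ = 2, y₂ ≡ 4 (mod 7). y = 0×7×1 + 5×2×4 ≡ 12 (mod 14)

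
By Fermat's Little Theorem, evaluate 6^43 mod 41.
By Fermat: 6^{40} ≡ 1 mod 41. So 6^{43} = 6^{40} · 6^{3} ≡ 6^{3} ≡ 11 mod 41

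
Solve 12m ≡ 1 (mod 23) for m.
Since 23 is prime, by Fermat 12^(-1) ≡ 12^{21} ≡ 2 (mod 23). Verify: 12 × 2 = 24 ≡ 1 (mod 23)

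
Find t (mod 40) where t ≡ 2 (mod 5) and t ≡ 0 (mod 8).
M = 5 × 8 = 40. M₁ = 8, y₁ ≡ 2 (mod 5). M₂ = 5, y₂ ≡ 5 (mod 8). t = 2×8×2 + 0×5×5 ≡ 32 (mod 40)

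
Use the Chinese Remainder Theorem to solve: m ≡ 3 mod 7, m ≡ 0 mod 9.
M = 7 × 9 = 63. M₁ = 9, y₁ ≡ 4 mod 7. M₂ = 7, y₂ ≡ 4 mod 9. m = 3×9×4 + 0×7×4 ≡ 45 mod 63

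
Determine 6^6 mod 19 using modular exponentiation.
By repeated squaring (mod 19): 6^{1}≡6, 6^{2}≡17, 6^{4}≡4. Then 6^{6} = 6^{4+2} ≡ 4 × 17 ≡ 11 (mod 19)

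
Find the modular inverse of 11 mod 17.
Since 17 is prime, by Fermat 11^(-1) ≡ 11^{15} ≡ 14 mod 17. Verify: 11 × 14 = 154 ≡ 1 mod 17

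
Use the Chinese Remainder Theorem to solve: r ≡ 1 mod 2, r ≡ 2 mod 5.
M = 2 × 5 = 10. M₁ = 5, y₁ ≡ 1 mod 2. M₂ = 2, y₂ ≡ 3 mod 5. r = 1×5×1 + 2×2×3 ≡ 7 mod 10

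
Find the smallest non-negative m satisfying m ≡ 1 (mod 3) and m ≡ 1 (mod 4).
M = 3 × 4 = 12. M₁ = 4, y₁ ≡ 1 (mod 3). M₂ = 3, y₂ ≡ 3 (mod 4). m = 1×4×1 + 1×3×3 ≡ 1 (mod 12)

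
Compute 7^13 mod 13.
Using Fermat: 7^{12} ≡ 1 (mod 13). 13 ≡ 1 (mod 12). So 7^{13} ≡ 7^{1} ≡ 7 (mod 13)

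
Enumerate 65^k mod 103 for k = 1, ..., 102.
65^1, 65^2, ..., 65^{102} mod 103: [65, 2, 27, 4, 54, 8, 5, 16, 10, 32, 20, 64, 40, 25, 80, 50, 57, 100, 11, 97, 22, 91, 44, 79, 88, 55, 73, 7, 43, 14, 86, 28, 69, 56, 35, 9, 70, 18, 37, 36, 74, 72, 45, 41, 90, 82, 77, 61, 51, 19, 102, 38, 101, 76, 99, 49, 95, 98, 87, 93, 71, 83, 39, 63, 78, 23, 53, 46, 3, 92, 6, 81, 12, 59, 24, 15, 48, 30, 96, 60, 89, 17, 75, 34, 47, 68, 94, 33, 85, 66, 67, 29, 31, 58, 62, 13, 21, 26, 42, 52, 84, 1]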